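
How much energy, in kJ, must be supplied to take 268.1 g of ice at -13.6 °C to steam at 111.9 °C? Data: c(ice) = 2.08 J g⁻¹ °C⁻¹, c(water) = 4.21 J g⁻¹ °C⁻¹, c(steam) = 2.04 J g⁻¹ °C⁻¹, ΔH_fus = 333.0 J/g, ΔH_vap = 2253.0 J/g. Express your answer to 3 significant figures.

q = 820 kJ

q1 (heat ice -13.6→0.0 °C): 268.1 × 2.08 × 13.6 = 7584 J
q2 (melt at 0 °C): 268.1 × 333.0 = 89277 J
q3 (heat water 0.0→100.0 °C): 268.1 × 4.21 × 100.0 = 112870 J
q4 (vaporize at 100 °C): 268.1 × 2253.0 = 604029 J
q5 (heat steam 100.0→111.9 °C): 268.1 × 2.04 × 11.9 = 6508 J
Total: 7584 + 89277 + 112870 + 604029 + 6508 = 820268 J = 820 kJ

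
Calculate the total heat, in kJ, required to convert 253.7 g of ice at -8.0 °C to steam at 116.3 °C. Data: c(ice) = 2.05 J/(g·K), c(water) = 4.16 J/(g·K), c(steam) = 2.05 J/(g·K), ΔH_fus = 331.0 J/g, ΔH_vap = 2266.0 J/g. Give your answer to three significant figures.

q1 (heat ice -8.0→0.0 °C): 253.7 × 2.05 × 8.0 = 4161 J
q2 (melt at 0 °C): 253.7 × 331.0 = 83975 J
q3 (heat water 0.0→100.0 °C): 253.7 × 4.16 × 100.0 = 105539 J
q4 (vaporize at 100 °C): 253.7 × 2266.0 = 574884 J
q5 (heat steam 100.0→116.3 °C): 253.7 × 2.05 × 16.3 = 8477 J
Total: 4161 + 83975 + 105539 + 574884 + 8477 = 777036 J = 777 kJ

q = 777 kJ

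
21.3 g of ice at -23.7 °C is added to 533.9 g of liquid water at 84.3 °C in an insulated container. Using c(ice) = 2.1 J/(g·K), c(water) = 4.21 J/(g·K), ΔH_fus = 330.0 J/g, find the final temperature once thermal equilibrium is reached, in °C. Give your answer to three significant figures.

T_f = 77.6 °C

Heat to bring ice to 0 °C and melt it: q₁ = 21.3×2.1×23.7 + 21.3×330.0 = 8089.1 J
Heat the water can supply cooling to 0 °C: 533.9×4.21×84.3 = 189483 J > q₁, so all ice melts.
Energy balance: 533.9×4.21×(84.3 − T) = 8089.1 + 21.3×4.21×(T − 0)
2247.719(84.3 − T) = 8089.1 + 89.673 T
189483 − 8089.1 = 2337.392 T
T = 181393.9 / 2337.392 = 77.61 °C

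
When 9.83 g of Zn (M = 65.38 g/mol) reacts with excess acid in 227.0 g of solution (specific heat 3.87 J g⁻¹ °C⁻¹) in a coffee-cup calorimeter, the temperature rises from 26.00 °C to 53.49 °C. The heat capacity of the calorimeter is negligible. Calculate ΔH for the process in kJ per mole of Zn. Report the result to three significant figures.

ΔH = -161 kJ/mol

|ΔT| = |53.49 − 26.00| = 27.49 °C
|q_surr| = (227.0 × 3.87) × 27.49 = 878.49 × 27.49 = 24150 J
n(Zn) = 9.83 / 65.38 = 0.1504 mol
Temperature rose, so q_rxn = −|q_surr| = -24.15 kJ
ΔH = q_rxn / n = -160.6 kJ/mol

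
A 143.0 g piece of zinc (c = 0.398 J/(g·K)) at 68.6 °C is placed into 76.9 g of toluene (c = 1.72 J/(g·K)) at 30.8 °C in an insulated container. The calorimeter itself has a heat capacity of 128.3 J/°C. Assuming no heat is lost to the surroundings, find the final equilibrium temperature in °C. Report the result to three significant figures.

T_f = 37.6 °C

Heat lost by zinc = heat gained by toluene + calorimeter.
(143.0)(0.398)(68.6 − T) = [(76.9)(1.72) + 128.3](T − 30.8)
56.914 (68.6 − T) = 260.568 (T − 30.8)
3904.3 − 56.914 T = 260.568 T − 8025.5
11929.8 = 317.482 T
T = 37.58 °C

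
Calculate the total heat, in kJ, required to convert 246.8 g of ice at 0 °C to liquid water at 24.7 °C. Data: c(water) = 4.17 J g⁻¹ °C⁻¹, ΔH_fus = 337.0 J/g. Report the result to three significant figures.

q1 (melt at 0 °C): 246.8 × 337.0 = 83172 J
q2 (heat water 0.0→24.7 °C): 246.8 × 4.17 × 24.7 = 25420 J
Total: 83172 + 25420 = 108592 J = 109 kJ

q = 109 kJ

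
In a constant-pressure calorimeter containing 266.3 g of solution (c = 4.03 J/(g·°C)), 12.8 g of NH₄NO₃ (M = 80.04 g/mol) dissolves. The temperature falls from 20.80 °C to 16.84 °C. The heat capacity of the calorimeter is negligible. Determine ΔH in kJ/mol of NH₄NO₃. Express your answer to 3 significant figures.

|ΔT| = |16.84 − 20.80| = 3.96 °C
|q_surr| = (266.3 × 4.03) × 3.96 = 1073.189 × 3.96 = 4250 J
n(NH₄NO₃) = 12.8 / 80.04 = 0.1599 mol
Temperature fell, so q_rxn = +|q_surr| = 4.250 kJ
ΔH = q_rxn / n = 26.58 kJ/mol

ΔH = 26.6 kJ/mol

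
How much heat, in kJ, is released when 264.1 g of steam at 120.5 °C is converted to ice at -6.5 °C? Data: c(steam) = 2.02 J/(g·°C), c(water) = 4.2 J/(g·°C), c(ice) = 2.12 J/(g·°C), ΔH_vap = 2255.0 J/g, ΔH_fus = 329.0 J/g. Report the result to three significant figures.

q1 (cool steam 120.5→100 °C): 264.1 × 2.02 × 20.5 = 10936 J
q2 (condense at 100 °C): 264.1 × 2255.0 = 595546 J
q3 (cool water 100→0 °C): 264.1 × 4.2 × 100.0 = 110922 J
q4 (freeze at 0 °C): 264.1 × 329.0 = 86889 J
q5 (cool ice 0→-6.5 °C): 264.1 × 2.12 × 6.5 = 3639 J
Total: 10936 + 595546 + 110922 + 86889 + 3639 = 807932 J = 808 kJ

q = 808 kJ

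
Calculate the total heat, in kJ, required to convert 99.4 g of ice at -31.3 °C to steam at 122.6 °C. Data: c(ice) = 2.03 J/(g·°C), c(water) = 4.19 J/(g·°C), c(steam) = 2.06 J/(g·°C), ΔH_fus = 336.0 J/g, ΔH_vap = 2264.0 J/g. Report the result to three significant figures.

q1 (heat ice -31.3→0.0 °C): 99.4 × 2.03 × 31.3 = 6316 J
q2 (melt at 0 °C): 99.4 × 336.0 = 33398 J
q3 (heat water 0.0→100.0 °C): 99.4 × 4.19 × 100.0 = 41649 J
q4 (vaporize at 100 °C): 99.4 × 2264.0 = 225042 J
q5 (heat steam 100.0→122.6 °C): 99.4 × 2.06 × 22.6 = 4628 J
Total: 6316 + 33398 + 41649 + 225042 + 4628 = 311033 J = 311 kJ

q = 311 kJ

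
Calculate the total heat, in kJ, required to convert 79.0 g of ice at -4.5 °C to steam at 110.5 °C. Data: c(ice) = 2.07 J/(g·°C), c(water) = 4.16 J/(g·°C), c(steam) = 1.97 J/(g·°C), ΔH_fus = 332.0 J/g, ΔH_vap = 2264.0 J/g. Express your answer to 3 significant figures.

q = 240 kJ

q1 (heat ice -4.5→0.0 °C): 79.0 × 2.07 × 4.5 = 736 J
q2 (melt at 0 °C): 79.0 × 332.0 = 26228 J
q3 (heat water 0.0→100.0 °C): 79.0 × 4.16 × 100.0 = 32864 J
q4 (vaporize at 100 °C): 79.0 × 2264.0 = 178856 J
q5 (heat steam 100.0→110.5 °C): 79.0 × 1.97 × 10.5 = 1634 J
Total: 736 + 26228 + 32864 + 178856 + 1634 = 240318 J = 240 kJ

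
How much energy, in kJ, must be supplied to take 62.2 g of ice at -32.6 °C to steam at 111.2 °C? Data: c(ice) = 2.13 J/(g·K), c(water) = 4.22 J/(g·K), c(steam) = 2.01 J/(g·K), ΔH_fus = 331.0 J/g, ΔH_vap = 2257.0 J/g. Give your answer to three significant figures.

q = 193 kJ

q1 (heat ice -32.6→0.0 °C): 62.2 × 2.13 × 32.6 = 4319 J
q2 (melt at 0 °C): 62.2 × 331.0 = 20588 J
q3 (heat water 0.0→100.0 °C): 62.2 × 4.22 × 100.0 = 26248 J
q4 (vaporize at 100 °C): 62.2 × 2257.0 = 140385 J
q5 (heat steam 100.0→111.2 °C): 62.2 × 2.01 × 11.2 = 1400 J
Total: 4319 + 20588 + 26248 + 140385 + 1400 = 192940 J = 193 kJ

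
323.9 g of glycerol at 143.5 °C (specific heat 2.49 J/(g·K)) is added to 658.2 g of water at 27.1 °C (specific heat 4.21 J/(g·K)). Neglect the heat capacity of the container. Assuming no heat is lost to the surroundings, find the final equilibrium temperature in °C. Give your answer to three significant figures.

T_f = 53.3 °C

Heat lost by glycerol = heat gained by water.
(323.9)(2.49)(143.5 − T) = (658.2)(4.21)(T − 27.1)
806.511 (143.5 − T) = 2771.022 (T − 27.1)
115730 − 806.511 T = 2771.022 T − 75095
190825 = 3577.533 T
T = 53.34 °C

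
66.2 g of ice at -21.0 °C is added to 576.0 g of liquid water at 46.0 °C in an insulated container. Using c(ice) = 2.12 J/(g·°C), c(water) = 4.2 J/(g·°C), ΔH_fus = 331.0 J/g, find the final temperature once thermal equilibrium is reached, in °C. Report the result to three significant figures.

T_f = 32.0 °C

Heat to bring ice to 0 °C and melt it: q₁ = 66.2×2.12×21.0 + 66.2×331.0 = 24859 J
Heat the water can supply cooling to 0 °C: 576.0×4.2×46.0 = 111283 J > q₁, so all ice melts.
Energy balance: 576.0×4.2×(46.0 − T) = 24859 + 66.2×4.2×(T − 0)
2419.2(46.0 − T) = 24859 + 278.04 T
111283 − 24859 = 2697.24 T
T = 86424 / 2697.24 = 32.04 °C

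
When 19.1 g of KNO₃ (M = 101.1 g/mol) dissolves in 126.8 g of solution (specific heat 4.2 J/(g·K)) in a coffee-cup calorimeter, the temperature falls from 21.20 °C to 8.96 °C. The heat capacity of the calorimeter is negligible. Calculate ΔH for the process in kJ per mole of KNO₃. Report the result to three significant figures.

ΔH = 34.5 kJ/mol

|ΔT| = |8.96 − 21.20| = 12.24 °C
|q_surr| = (126.8 × 4.2) × 12.24 = 532.56 × 12.24 = 6519 J
n(KNO₃) = 19.1 / 101.1 = 0.1889 mol
Temperature fell, so q_rxn = +|q_surr| = 6.519 kJ
ΔH = q_rxn / n = 34.51 kJ/mol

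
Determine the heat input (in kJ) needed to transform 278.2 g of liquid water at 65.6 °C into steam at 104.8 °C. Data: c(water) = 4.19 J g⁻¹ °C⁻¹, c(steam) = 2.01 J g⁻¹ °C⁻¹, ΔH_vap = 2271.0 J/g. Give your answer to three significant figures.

q1 (heat water 65.6→100.0 °C): 278.2 × 4.19 × 34.4 = 40099 J
q2 (vaporize at 100 °C): 278.2 × 2271.0 = 631792 J
q3 (heat steam 100.0→104.8 °C): 278.2 × 2.01 × 4.8 = 2684 J
Total: 40099 + 631792 + 2684 = 674575 J = 675 kJ

q = 675 kJ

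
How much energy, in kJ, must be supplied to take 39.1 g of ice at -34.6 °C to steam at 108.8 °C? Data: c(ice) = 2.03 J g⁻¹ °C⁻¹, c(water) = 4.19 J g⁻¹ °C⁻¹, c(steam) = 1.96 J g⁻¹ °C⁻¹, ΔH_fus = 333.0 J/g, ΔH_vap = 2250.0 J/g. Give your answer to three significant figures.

q = 121 kJ

q1 (heat ice -34.6→0.0 °C): 39.1 × 2.03 × 34.6 = 2746 J
q2 (melt at 0 °C): 39.1 × 333.0 = 13020 J
q3 (heat water 0.0→100.0 °C): 39.1 × 4.19 × 100.0 = 16383 J
q4 (vaporize at 100 °C): 39.1 × 2250.0 = 87975 J
q5 (heat steam 100.0→108.8 °C): 39.1 × 1.96 × 8.8 = 674 J
Total: 2746 + 13020 + 16383 + 87975 + 674 = 120798 J = 121 kJ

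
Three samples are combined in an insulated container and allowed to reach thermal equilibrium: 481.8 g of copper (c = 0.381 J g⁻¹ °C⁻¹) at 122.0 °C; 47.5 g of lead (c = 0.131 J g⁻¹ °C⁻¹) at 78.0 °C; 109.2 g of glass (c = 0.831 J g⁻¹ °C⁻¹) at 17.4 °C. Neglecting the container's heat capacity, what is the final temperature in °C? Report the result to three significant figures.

T_f = 87.2 °C

Σ mᵢcᵢ(T − Tᵢ) = 0  ⇒  T = Σ mᵢcᵢTᵢ / Σ mᵢcᵢ
Σ mᵢcᵢ = 481.8×0.381 + 47.5×0.131 + 109.2×0.831 = 280.5335
Σ mᵢcᵢTᵢ = 183.5658×122.0 + 6.2225×78.0 + 90.7452×17.4 = 24459
T = 24459 / 280.5335 = 87.19 °C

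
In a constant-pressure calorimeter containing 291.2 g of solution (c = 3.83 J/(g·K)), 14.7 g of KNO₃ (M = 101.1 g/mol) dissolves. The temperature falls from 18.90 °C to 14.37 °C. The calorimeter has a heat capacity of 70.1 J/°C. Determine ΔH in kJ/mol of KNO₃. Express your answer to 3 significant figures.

|ΔT| = |14.37 − 18.90| = 4.53 °C
|q_surr| = (291.2 × 3.83 + 70.1) × 4.53 = 1185.396 × 4.53 = 5370 J
n(KNO₃) = 14.7 / 101.1 = 0.1454 mol
Temperature fell, so q_rxn = +|q_surr| = 5.370 kJ
ΔH = q_rxn / n = 36.93 kJ/mol

ΔH = 36.9 kJ/mol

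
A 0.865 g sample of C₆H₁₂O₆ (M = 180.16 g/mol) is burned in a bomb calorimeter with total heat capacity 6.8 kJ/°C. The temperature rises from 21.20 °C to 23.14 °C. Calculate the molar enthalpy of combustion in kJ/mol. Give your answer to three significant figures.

ΔH = -2750 kJ/mol

ΔT = 23.14 − 21.20 = 1.94 °C
q_cal = C_cal × ΔT = 6.8 × 1.94 = 13.192 kJ
n = 0.865 / 180.16 = 0.004801 mol
q_rxn = −q_cal = -13.192 kJ
ΔH = -13.192 / 0.004801 = -2748 kJ/mol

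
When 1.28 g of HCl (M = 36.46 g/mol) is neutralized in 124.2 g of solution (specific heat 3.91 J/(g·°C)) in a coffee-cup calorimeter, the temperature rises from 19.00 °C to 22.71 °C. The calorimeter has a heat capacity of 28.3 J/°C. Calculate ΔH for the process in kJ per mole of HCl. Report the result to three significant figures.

|ΔT| = |22.71 − 19.00| = 3.71 °C
|q_surr| = (124.2 × 3.91 + 28.3) × 3.71 = 513.922 × 3.71 = 1907 J
n(HCl) = 1.28 / 36.46 = 0.03511 mol
Temperature rose, so q_rxn = −|q_surr| = -1.907 kJ
ΔH = q_rxn / n = -54.32 kJ/mol

ΔH = -54.3 kJ/mol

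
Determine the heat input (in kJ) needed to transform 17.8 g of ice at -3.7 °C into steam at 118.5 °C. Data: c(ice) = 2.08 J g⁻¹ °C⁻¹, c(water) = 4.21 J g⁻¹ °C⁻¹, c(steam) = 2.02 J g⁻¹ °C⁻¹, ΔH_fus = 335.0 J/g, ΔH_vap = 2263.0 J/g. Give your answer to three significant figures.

q1 (heat ice -3.7→0.0 °C): 17.8 × 2.08 × 3.7 = 137 J
q2 (melt at 0 °C): 17.8 × 335.0 = 5963 J
q3 (heat water 0.0→100.0 °C): 17.8 × 4.21 × 100.0 = 7494 J
q4 (vaporize at 100 °C): 17.8 × 2263.0 = 40281 J
q5 (heat steam 100.0→118.5 °C): 17.8 × 2.02 × 18.5 = 665 J
Total: 137 + 5963 + 7494 + 40281 + 665 = 54540 J = 54.5 kJ

q = 54.5 kJ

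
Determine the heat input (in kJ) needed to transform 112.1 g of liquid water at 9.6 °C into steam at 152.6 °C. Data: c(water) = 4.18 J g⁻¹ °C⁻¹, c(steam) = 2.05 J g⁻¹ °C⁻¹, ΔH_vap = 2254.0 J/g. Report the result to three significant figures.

q1 (heat water 9.6→100.0 °C): 112.1 × 4.18 × 90.4 = 42359 J
q2 (vaporize at 100 °C): 112.1 × 2254.0 = 252673 J
q3 (heat steam 100.0→152.6 °C): 112.1 × 2.05 × 52.6 = 12088 J
Total: 42359 + 252673 + 12088 = 307120 J = 307 kJ

q = 307 kJ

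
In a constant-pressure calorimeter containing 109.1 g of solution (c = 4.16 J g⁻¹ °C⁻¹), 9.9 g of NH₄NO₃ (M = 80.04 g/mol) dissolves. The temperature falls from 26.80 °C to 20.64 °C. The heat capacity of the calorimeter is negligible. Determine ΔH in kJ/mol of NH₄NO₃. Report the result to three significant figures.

ΔH = 22.6 kJ/mol

|ΔT| = |20.64 − 26.80| = 6.16 °C
|q_surr| = (109.1 × 4.16) × 6.16 = 453.856 × 6.16 = 2796 J
n(NH₄NO₃) = 9.9 / 80.04 = 0.1237 mol
Temperature fell, so q_rxn = +|q_surr| = 2.796 kJ
ΔH = q_rxn / n = 22.60 kJ/mol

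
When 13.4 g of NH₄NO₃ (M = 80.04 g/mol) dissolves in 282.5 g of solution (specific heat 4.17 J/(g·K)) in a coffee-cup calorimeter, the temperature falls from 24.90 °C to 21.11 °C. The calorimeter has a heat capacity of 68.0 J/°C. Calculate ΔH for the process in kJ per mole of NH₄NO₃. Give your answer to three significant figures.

|ΔT| = |21.11 − 24.90| = 3.79 °C
|q_surr| = (282.5 × 4.17 + 68.0) × 3.79 = 1246.025 × 3.79 = 4722 J
n(NH₄NO₃) = 13.4 / 80.04 = 0.1674 mol
Temperature fell, so q_rxn = +|q_surr| = 4.722 kJ
ΔH = q_rxn / n = 28.21 kJ/mol

ΔH = 28.2 kJ/mol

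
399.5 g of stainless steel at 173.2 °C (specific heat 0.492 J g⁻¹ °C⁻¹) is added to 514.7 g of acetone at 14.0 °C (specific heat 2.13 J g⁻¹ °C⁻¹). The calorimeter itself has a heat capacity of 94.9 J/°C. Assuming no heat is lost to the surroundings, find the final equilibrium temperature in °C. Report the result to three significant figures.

Heat lost by stainless steel = heat gained by acetone + calorimeter.
(399.5)(0.492)(173.2 − T) = [(514.7)(2.13) + 94.9](T − 14.0)
196.554 (173.2 − T) = 1191.211 (T − 14.0)
34043 − 196.554 T = 1191.211 T − 16677
50720 = 1387.765 T
T = 36.548 °C

T_f = 36.5 °C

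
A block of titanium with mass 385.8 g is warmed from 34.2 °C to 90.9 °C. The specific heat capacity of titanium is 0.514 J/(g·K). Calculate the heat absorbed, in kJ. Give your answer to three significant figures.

q = m c ΔT = 385.8 × 0.514 × (90.9 − 34.2)
q = 385.8 × 0.514 × 56.7 = 11240 J = 11.2 kJ

q = 11.2 kJ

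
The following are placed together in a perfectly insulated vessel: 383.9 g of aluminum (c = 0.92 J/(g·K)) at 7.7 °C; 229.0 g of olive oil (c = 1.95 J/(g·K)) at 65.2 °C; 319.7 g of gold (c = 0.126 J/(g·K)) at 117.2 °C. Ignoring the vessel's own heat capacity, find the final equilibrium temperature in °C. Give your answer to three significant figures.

T_f = 43.5 °C

Σ mᵢcᵢ(T − Tᵢ) = 0  ⇒  T = Σ mᵢcᵢTᵢ / Σ mᵢcᵢ
Σ mᵢcᵢ = 383.9×0.92 + 229.0×1.95 + 319.7×0.126 = 840.0202
Σ mᵢcᵢTᵢ = 353.188×7.7 + 446.55×65.2 + 40.2822×117.2 = 36556
T = 36556 / 840.0202 = 43.52 °C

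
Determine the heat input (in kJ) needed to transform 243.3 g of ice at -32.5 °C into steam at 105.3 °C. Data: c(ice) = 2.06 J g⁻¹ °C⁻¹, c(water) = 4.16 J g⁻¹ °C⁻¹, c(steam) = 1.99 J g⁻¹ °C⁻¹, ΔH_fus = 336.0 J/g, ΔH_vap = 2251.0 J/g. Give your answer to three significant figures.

q = 749 kJ

q1 (heat ice -32.5→0.0 °C): 243.3 × 2.06 × 32.5 = 16289 J
q2 (melt at 0 °C): 243.3 × 336.0 = 81749 J
q3 (heat water 0.0→100.0 °C): 243.3 × 4.16 × 100.0 = 101213 J
q4 (vaporize at 100 °C): 243.3 × 2251.0 = 547668 J
q5 (heat steam 100.0→105.3 °C): 243.3 × 1.99 × 5.3 = 2566 J
Total: 16289 + 81749 + 101213 + 547668 + 2566 = 749485 J = 749 kJ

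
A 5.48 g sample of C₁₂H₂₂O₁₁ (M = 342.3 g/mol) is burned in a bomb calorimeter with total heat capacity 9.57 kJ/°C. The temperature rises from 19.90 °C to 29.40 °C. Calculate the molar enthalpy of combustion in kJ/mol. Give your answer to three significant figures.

ΔT = 29.40 − 19.90 = 9.50 °C
q_cal = C_cal × ΔT = 9.57 × 9.50 = 90.915 kJ
n = 5.48 / 342.3 = 0.01601 mol
q_rxn = −q_cal = -90.915 kJ
ΔH = -90.915 / 0.01601 = -5679 kJ/mol

ΔH = -5680 kJ/mol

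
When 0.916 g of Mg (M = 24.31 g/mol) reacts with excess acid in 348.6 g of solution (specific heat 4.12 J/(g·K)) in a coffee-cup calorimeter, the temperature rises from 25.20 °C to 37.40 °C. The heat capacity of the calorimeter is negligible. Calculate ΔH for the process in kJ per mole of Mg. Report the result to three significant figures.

|ΔT| = |37.40 − 25.20| = 12.20 °C
|q_surr| = (348.6 × 4.12) × 12.20 = 1436.232 × 12.20 = 17520 J
n(Mg) = 0.916 / 24.31 = 0.03768 mol
Temperature rose, so q_rxn = −|q_surr| = -17.52 kJ
ΔH = q_rxn / n = -465.0 kJ/mol

ΔH = -465 kJ/mol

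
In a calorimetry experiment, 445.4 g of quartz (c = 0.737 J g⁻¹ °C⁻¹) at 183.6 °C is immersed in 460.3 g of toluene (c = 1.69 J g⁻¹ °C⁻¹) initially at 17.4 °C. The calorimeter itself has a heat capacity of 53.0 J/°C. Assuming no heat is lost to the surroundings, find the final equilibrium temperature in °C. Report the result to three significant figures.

T_f = 64.5 °C

Heat lost by quartz = heat gained by toluene + calorimeter.
(445.4)(0.737)(183.6 − T) = [(460.3)(1.69) + 53.0](T − 17.4)
328.2598 (183.6 − T) = 830.907 (T − 17.4)
60268 − 328.2598 T = 830.907 T − 14458
74726 = 1159.1668 T
T = 64.47 °C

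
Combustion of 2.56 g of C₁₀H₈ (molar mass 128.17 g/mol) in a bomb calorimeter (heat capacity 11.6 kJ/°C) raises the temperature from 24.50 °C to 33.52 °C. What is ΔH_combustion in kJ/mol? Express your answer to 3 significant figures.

ΔT = 33.52 − 24.50 = 9.02 °C
q_cal = C_cal × ΔT = 11.6 × 9.02 = 104.632 kJ
n = 2.56 / 128.17 = 0.01997 mol
q_rxn = −q_cal = -104.632 kJ
ΔH = -104.632 / 0.01997 = -5239 kJ/mol

ΔH = -5240 kJ/mol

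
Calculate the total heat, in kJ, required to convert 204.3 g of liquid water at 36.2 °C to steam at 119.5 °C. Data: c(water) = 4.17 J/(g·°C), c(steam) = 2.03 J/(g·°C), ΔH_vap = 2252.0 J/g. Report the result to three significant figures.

q = 523 kJ

q1 (heat water 36.2→100.0 °C): 204.3 × 4.17 × 63.8 = 54353 J
q2 (vaporize at 100 °C): 204.3 × 2252.0 = 460084 J
q3 (heat steam 100.0→119.5 °C): 204.3 × 2.03 × 19.5 = 8087 J
Total: 54353 + 460084 + 8087 = 522524 J = 523 kJ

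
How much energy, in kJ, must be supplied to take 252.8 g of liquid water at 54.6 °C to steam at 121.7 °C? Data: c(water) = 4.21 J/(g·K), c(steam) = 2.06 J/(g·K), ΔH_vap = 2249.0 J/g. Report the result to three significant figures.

q = 628 kJ

q1 (heat water 54.6→100.0 °C): 252.8 × 4.21 × 45.4 = 48319 J
q2 (vaporize at 100 °C): 252.8 × 2249.0 = 568547 J
q3 (heat steam 100.0→121.7 °C): 252.8 × 2.06 × 21.7 = 11301 J
Total: 48319 + 568547 + 11301 = 628167 J = 628 kJ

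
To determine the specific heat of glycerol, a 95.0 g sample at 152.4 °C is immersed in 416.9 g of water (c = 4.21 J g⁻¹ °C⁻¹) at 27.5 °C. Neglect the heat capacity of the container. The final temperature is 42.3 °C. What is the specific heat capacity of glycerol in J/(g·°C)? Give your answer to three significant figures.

q_gained = (416.9 × 4.21) × (42.3 − 27.5) = 25980 J
q_lost = 95.0 × c × (152.4 − 42.3) = 10459.5 c
Set equal: c = 25980 / 10459.5 = 2.48 J/(g·°C)

c = 2.48 J/(g·°C)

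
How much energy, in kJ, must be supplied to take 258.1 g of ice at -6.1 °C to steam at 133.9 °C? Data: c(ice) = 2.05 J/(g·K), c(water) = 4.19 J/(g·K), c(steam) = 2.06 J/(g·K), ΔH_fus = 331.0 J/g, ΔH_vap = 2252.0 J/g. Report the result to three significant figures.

q = 796 kJ

q1 (heat ice -6.1→0.0 °C): 258.1 × 2.05 × 6.1 = 3228 J
q2 (melt at 0 °C): 258.1 × 331.0 = 85431 J
q3 (heat water 0.0→100.0 °C): 258.1 × 4.19 × 100.0 = 108144 J
q4 (vaporize at 100 °C): 258.1 × 2252.0 = 581241 J
q5 (heat steam 100.0→133.9 °C): 258.1 × 2.06 × 33.9 = 18024 J
Total: 3228 + 85431 + 108144 + 581241 + 18024 = 796068 J = 796 kJ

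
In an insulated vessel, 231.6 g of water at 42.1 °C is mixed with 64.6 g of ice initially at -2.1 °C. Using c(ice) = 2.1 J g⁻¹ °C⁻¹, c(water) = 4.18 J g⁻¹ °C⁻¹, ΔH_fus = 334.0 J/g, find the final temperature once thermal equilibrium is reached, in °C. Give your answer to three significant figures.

T_f = 15.3 °C

Heat to bring ice to 0 °C and melt it: q₁ = 64.6×2.1×2.1 + 64.6×334.0 = 21861 J
Heat the water can supply cooling to 0 °C: 231.6×4.18×42.1 = 40756.5 J > q₁, so all ice melts.
Energy balance: 231.6×4.18×(42.1 − T) = 21861 + 64.6×4.18×(T − 0)
968.088(42.1 − T) = 21861 + 270.028 T
40756.5 − 21861 = 1238.116 T
T = 18895.5 / 1238.116 = 15.26 °C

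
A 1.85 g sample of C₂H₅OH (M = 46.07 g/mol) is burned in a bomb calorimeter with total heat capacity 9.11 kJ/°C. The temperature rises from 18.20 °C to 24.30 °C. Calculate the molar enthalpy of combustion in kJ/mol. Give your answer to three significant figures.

ΔH = -1380 kJ/mol

ΔT = 24.30 − 18.20 = 6.10 °C
q_cal = C_cal × ΔT = 9.11 × 6.10 = 55.571 kJ
n = 1.85 / 46.07 = 0.04016 mol
q_rxn = −q_cal = -55.571 kJ
ΔH = -55.571 / 0.04016 = -1384 kJ/mol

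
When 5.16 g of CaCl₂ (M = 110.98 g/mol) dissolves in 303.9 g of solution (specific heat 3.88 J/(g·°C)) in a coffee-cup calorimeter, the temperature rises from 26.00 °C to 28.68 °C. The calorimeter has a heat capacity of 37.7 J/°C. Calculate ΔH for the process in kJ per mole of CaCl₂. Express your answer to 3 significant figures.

|ΔT| = |28.68 − 26.00| = 2.68 °C
|q_surr| = (303.9 × 3.88 + 37.7) × 2.68 = 1216.832 × 2.68 = 3261 J
n(CaCl₂) = 5.16 / 110.98 = 0.04649 mol
Temperature rose, so q_rxn = −|q_surr| = -3.261 kJ
ΔH = q_rxn / n = -70.14 kJ/mol

ΔH = -70.1 kJ/mol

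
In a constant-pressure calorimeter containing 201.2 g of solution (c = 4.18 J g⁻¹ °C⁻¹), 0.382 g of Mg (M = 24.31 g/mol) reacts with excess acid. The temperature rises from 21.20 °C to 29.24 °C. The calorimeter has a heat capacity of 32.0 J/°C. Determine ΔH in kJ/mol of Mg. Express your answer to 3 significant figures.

ΔH = -447 kJ/mol

|ΔT| = |29.24 − 21.20| = 8.04 °C
|q_surr| = (201.2 × 4.18 + 32.0) × 8.04 = 873.016 × 8.04 = 7019 J
n(Mg) = 0.382 / 24.31 = 0.01571 mol
Temperature rose, so q_rxn = −|q_surr| = -7.019 kJ
ΔH = q_rxn / n = -446.8 kJ/mol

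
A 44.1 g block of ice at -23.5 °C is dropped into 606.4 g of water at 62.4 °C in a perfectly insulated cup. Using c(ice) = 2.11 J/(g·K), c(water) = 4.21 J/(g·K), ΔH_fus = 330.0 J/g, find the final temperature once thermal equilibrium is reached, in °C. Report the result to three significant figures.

Heat to bring ice to 0 °C and melt it: q₁ = 44.1×2.11×23.5 + 44.1×330.0 = 16740 J
Heat the water can supply cooling to 0 °C: 606.4×4.21×62.4 = 159304 J > q₁, so all ice melts.
Energy balance: 606.4×4.21×(62.4 − T) = 16740 + 44.1×4.21×(T − 0)
2552.944(62.4 − T) = 16740 + 185.661 T
159304 − 16740 = 2738.605 T
T = 142564 / 2738.605 = 52.06 °C

T_f = 52.1 °C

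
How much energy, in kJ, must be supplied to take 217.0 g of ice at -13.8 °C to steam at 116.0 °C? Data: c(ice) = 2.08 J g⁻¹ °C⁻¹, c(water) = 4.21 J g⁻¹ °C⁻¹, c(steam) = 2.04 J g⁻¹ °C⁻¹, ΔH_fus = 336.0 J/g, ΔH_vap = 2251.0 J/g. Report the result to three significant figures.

q1 (heat ice -13.8→0.0 °C): 217.0 × 2.08 × 13.8 = 6229 J
q2 (melt at 0 °C): 217.0 × 336.0 = 72912 J
q3 (heat water 0.0→100.0 °C): 217.0 × 4.21 × 100.0 = 91357 J
q4 (vaporize at 100 °C): 217.0 × 2251.0 = 488467 J
q5 (heat steam 100.0→116.0 °C): 217.0 × 2.04 × 16.0 = 7083 J
Total: 6229 + 72912 + 91357 + 488467 + 7083 = 666048 J = 666 kJ

q = 666 kJ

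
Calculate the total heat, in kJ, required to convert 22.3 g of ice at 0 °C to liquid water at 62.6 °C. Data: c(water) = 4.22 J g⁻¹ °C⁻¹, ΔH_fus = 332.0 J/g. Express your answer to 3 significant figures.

q1 (melt at 0 °C): 22.3 × 332.0 = 7404 J
q2 (heat water 0.0→62.6 °C): 22.3 × 4.22 × 62.6 = 5891 J
Total: 7404 + 5891 = 13295 J = 13.3 kJ

q = 13.3 kJ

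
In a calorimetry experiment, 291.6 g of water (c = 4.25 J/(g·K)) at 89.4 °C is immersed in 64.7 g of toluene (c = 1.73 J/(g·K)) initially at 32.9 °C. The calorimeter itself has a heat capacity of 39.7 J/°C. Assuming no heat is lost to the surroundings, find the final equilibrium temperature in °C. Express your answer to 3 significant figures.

Heat lost by water = heat gained by toluene + calorimeter.
(291.6)(4.25)(89.4 − T) = [(64.7)(1.73) + 39.7](T − 32.9)
1239.3 (89.4 − T) = 151.631 (T − 32.9)
110790 − 1239.3 T = 151.631 T − 4988.7
115778.7 = 1390.931 T
T = 83.24 °C

T_f = 83.2 °C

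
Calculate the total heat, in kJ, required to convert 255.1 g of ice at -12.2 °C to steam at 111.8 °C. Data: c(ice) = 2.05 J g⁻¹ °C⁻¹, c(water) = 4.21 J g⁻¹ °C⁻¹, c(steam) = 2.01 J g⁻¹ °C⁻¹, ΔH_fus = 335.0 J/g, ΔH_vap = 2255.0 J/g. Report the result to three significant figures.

q1 (heat ice -12.2→0.0 °C): 255.1 × 2.05 × 12.2 = 6380 J
q2 (melt at 0 °C): 255.1 × 335.0 = 85459 J
q3 (heat water 0.0→100.0 °C): 255.1 × 4.21 × 100.0 = 107397 J
q4 (vaporize at 100 °C): 255.1 × 2255.0 = 575251 J
q5 (heat steam 100.0→111.8 °C): 255.1 × 2.01 × 11.8 = 6050 J
Total: 6380 + 85459 + 107397 + 575251 + 6050 = 780537 J = 781 kJ

q = 781 kJ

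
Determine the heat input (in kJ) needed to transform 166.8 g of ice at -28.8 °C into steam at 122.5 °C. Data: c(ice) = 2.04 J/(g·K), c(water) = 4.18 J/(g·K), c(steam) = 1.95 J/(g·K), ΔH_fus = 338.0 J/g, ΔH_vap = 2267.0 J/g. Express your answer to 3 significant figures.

q = 521 kJ

q1 (heat ice -28.8→0.0 °C): 166.8 × 2.04 × 28.8 = 9800 J
q2 (melt at 0 °C): 166.8 × 338.0 = 56378 J
q3 (heat water 0.0→100.0 °C): 166.8 × 4.18 × 100.0 = 69722 J
q4 (vaporize at 100 °C): 166.8 × 2267.0 = 378136 J
q5 (heat steam 100.0→122.5 °C): 166.8 × 1.95 × 22.5 = 7318 J
Total: 9800 + 56378 + 69722 + 378136 + 7318 = 521354 J = 521 kJ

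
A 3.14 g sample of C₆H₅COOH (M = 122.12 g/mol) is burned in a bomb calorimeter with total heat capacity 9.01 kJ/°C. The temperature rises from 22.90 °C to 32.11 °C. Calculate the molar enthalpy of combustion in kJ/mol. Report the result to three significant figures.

ΔH = -3230 kJ/mol

ΔT = 32.11 − 22.90 = 9.21 °C
q_cal = C_cal × ΔT = 9.01 × 9.21 = 82.9821 kJ
n = 3.14 / 122.12 = 0.02571 mol
q_rxn = −q_cal = -82.9821 kJ
ΔH = -82.9821 / 0.02571 = -3228 kJ/mol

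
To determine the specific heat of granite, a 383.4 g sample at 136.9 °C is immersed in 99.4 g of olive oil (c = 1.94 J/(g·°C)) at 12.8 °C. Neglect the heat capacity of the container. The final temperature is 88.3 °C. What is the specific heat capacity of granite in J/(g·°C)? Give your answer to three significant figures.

q_gained = (99.4 × 1.94) × (88.3 − 12.8) = 14560 J
q_lost = 383.4 × c × (136.9 − 88.3) = 18633.24 c
Set equal: c = 14560 / 18633.24 = 0.781 J/(g·°C)

c = 0.781 J/(g·°C)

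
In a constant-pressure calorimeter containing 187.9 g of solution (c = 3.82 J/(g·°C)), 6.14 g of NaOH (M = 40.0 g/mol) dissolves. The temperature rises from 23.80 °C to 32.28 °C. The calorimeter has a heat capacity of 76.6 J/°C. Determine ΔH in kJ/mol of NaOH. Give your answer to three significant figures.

ΔH = -43.9 kJ/mol

|ΔT| = |32.28 − 23.80| = 8.48 °C
|q_surr| = (187.9 × 3.82 + 76.6) × 8.48 = 794.378 × 8.48 = 6736 J
n(NaOH) = 6.14 / 40.0 = 0.1535 mol
Temperature rose, so q_rxn = −|q_surr| = -6.736 kJ
ΔH = q_rxn / n = -43.88 kJ/mol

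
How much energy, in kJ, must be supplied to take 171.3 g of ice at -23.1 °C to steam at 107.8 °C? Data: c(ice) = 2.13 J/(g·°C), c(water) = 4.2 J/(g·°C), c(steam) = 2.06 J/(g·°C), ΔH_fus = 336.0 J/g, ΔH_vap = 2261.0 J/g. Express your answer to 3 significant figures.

q1 (heat ice -23.1→0.0 °C): 171.3 × 2.13 × 23.1 = 8428 J
q2 (melt at 0 °C): 171.3 × 336.0 = 57557 J
q3 (heat water 0.0→100.0 °C): 171.3 × 4.2 × 100.0 = 71946 J
q4 (vaporize at 100 °C): 171.3 × 2261.0 = 387309 J
q5 (heat steam 100.0→107.8 °C): 171.3 × 2.06 × 7.8 = 2752 J
Total: 8428 + 57557 + 71946 + 387309 + 2752 = 527992 J = 528 kJ

q = 528 kJ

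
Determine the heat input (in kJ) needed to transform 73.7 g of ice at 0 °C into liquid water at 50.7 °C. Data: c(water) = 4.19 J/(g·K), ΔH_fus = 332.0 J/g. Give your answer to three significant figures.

q1 (melt at 0 °C): 73.7 × 332.0 = 24468 J
q2 (heat water 0.0→50.7 °C): 73.7 × 4.19 × 50.7 = 15656 J
Total: 24468 + 15656 = 40124 J = 40.1 kJ

q = 40.1 kJ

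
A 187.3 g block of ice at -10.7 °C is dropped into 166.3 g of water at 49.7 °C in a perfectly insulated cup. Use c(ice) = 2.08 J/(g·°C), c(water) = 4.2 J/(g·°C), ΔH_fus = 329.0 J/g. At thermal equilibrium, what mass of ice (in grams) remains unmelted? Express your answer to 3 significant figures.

Heat to warm all ice to 0 °C: 187.3×2.08×10.7 = 4168.5 J
Heat released by water cooling to 0 °C: 166.3×4.2×49.7 = 34713 J
34713 J < 4168.5 + 187.3×329.0 = 65790.2 J, so not all ice melts; final T = 0 °C.
Heat left for melting: 34713 − 4168.5 = 30544.5 J
Mass melted = 30544.5 / 329.0 = 92.84 g
Ice remaining = 187.3 − 92.84 = 94.46 g

m_ice remaining = 94.5 g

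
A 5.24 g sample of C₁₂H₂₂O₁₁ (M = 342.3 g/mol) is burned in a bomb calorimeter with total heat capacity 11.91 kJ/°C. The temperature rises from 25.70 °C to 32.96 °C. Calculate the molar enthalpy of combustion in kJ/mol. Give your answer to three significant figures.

ΔT = 32.96 − 25.70 = 7.26 °C
q_cal = C_cal × ΔT = 11.91 × 7.26 = 86.4666 kJ
n = 5.24 / 342.3 = 0.01531 mol
q_rxn = −q_cal = -86.4666 kJ
ΔH = -86.4666 / 0.01531 = -5648 kJ/mol

ΔH = -5650 kJ/mol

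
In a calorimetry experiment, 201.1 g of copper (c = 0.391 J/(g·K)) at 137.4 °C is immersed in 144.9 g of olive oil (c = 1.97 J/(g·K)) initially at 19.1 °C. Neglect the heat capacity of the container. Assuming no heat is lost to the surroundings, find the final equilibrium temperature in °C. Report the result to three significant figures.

T_f = 44.6 °C

Heat lost by copper = heat gained by olive oil.
(201.1)(0.391)(137.4 − T) = (144.9)(1.97)(T − 19.1)
78.6301 (137.4 − T) = 285.453 (T − 19.1)
10804 − 78.6301 T = 285.453 T − 5452.2
16256.2 = 364.0831 T
T = 44.6497 °C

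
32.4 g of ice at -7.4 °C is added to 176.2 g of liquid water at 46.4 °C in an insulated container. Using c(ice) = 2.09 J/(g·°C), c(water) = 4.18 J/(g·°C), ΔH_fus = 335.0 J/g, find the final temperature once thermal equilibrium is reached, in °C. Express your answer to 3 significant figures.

Heat to bring ice to 0 °C and melt it: q₁ = 32.4×2.09×7.4 + 32.4×335.0 = 11355 J
Heat the water can supply cooling to 0 °C: 176.2×4.18×46.4 = 34174.3 J > q₁, so all ice melts.
Energy balance: 176.2×4.18×(46.4 − T) = 11355 + 32.4×4.18×(T − 0)
736.516(46.4 − T) = 11355 + 135.432 T
34174.3 − 11355 = 871.948 T
T = 22819.3 / 871.948 = 26.17 °C

T_f = 26.2 °C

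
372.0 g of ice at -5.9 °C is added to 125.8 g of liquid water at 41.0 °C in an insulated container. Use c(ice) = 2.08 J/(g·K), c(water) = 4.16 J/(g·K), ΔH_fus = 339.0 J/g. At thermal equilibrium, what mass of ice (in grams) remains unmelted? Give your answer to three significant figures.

Heat to warm all ice to 0 °C: 372.0×2.08×5.9 = 4565.2 J
Heat released by water cooling to 0 °C: 125.8×4.16×41.0 = 21456 J
21456 J < 4565.2 + 372.0×339.0 = 130673.2 J, so not all ice melts; final T = 0 °C.
Heat left for melting: 21456 − 4565.2 = 16890.8 J
Mass melted = 16890.8 / 339.0 = 49.83 g
Ice remaining = 372.0 − 49.83 = 322.17 g

m_ice remaining = 322 g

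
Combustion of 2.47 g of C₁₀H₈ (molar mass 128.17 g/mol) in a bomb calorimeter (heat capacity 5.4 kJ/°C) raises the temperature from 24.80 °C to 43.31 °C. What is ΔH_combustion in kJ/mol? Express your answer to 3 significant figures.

ΔH = -5190 kJ/mol

ΔT = 43.31 − 24.80 = 18.51 °C
q_cal = C_cal × ΔT = 5.4 × 18.51 = 99.954 kJ
n = 2.47 / 128.17 = 0.01927 mol
q_rxn = −q_cal = -99.954 kJ
ΔH = -99.954 / 0.01927 = -5187 kJ/mol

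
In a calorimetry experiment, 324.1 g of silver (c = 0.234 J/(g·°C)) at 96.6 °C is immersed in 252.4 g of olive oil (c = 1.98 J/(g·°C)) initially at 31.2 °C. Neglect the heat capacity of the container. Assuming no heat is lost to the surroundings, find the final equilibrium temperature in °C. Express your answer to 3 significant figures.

Heat lost by silver = heat gained by olive oil.
(324.1)(0.234)(96.6 − T) = (252.4)(1.98)(T − 31.2)
75.8394 (96.6 − T) = 499.752 (T − 31.2)
7326.1 − 75.8394 T = 499.752 T − 15592
22918.1 = 575.5914 T
T = 39.82 °C

T_f = 39.8 °C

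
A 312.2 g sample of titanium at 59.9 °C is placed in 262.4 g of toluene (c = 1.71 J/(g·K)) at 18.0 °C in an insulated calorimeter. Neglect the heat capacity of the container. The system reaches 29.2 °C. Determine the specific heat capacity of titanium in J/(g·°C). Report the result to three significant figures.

c = 0.524 J/(g·°C)

q_gained = (262.4 × 1.71) × (29.2 − 18.0) = 5025 J
q_lost = 312.2 × c × (59.9 − 29.2) = 9584.54 c
Set equal: c = 5025 / 9584.54 = 0.524 J/(g·°C)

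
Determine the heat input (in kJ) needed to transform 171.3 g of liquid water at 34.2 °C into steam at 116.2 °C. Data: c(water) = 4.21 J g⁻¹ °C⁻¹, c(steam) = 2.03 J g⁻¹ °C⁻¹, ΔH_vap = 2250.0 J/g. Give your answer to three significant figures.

q = 439 kJ

q1 (heat water 34.2→100.0 °C): 171.3 × 4.21 × 65.8 = 47453 J
q2 (vaporize at 100 °C): 171.3 × 2250.0 = 385425 J
q3 (heat steam 100.0→116.2 °C): 171.3 × 2.03 × 16.2 = 5633 J
Total: 47453 + 385425 + 5633 = 438511 J = 439 kJ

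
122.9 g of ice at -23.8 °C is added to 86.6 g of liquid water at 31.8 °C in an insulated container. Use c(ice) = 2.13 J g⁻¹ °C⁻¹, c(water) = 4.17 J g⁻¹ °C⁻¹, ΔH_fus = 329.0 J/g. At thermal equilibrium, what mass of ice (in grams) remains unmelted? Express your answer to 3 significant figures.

Heat to warm all ice to 0 °C: 122.9×2.13×23.8 = 6230.3 J
Heat released by water cooling to 0 °C: 86.6×4.17×31.8 = 11484 J
11484 J < 6230.3 + 122.9×329.0 = 46664.4 J, so not all ice melts; final T = 0 °C.
Heat left for melting: 11484 − 6230.3 = 5253.7 J
Mass melted = 5253.7 / 329.0 = 15.97 g
Ice remaining = 122.9 − 15.97 = 106.93 g

m_ice remaining = 107 g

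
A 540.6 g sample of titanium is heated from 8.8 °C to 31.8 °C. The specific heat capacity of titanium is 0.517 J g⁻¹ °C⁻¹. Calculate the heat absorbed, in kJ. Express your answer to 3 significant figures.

q = 6.43 kJ

q = m c ΔT = 540.6 × 0.517 × (31.8 − 8.8)
q = 540.6 × 0.517 × 23.0 = 6428 J = 6.43 kJ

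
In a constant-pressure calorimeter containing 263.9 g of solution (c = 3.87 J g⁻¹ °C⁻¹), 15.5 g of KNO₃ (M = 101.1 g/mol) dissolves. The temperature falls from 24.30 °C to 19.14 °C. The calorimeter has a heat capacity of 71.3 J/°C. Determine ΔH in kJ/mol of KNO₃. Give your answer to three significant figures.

ΔH = 36.8 kJ/mol

|ΔT| = |19.14 − 24.30| = 5.16 °C
|q_surr| = (263.9 × 3.87 + 71.3) × 5.16 = 1092.593 × 5.16 = 5638 J
n(KNO₃) = 15.5 / 101.1 = 0.1533 mol
Temperature fell, so q_rxn = +|q_surr| = 5.638 kJ
ΔH = q_rxn / n = 36.78 kJ/mol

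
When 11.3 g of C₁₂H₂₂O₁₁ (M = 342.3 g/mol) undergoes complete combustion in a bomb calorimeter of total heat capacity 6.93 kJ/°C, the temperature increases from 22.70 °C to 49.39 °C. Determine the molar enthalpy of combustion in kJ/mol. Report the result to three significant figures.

ΔT = 49.39 − 22.70 = 26.69 °C
q_cal = C_cal × ΔT = 6.93 × 26.69 = 184.9617 kJ
n = 11.3 / 342.3 = 0.03301 mol
q_rxn = −q_cal = -184.9617 kJ
ΔH = -184.9617 / 0.03301 = -5603 kJ/mol

ΔH = -5600 kJ/mol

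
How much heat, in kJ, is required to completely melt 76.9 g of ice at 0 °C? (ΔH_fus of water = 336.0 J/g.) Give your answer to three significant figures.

q = 25.8 kJ

q = m × ΔH_fus = 76.9 × 336.0 = 25840 J = 25.8 kJ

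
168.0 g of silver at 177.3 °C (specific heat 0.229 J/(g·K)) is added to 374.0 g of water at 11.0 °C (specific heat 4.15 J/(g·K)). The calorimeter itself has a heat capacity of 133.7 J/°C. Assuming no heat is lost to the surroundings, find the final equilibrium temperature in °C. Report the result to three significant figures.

Heat lost by silver = heat gained by water + calorimeter.
(168.0)(0.229)(177.3 − T) = [(374.0)(4.15) + 133.7](T − 11.0)
38.472 (177.3 − T) = 1685.8 (T − 11.0)
6821.1 − 38.472 T = 1685.8 T − 18544
25365.1 = 1724.272 T
T = 14.71 °C

T_f = 14.7 °C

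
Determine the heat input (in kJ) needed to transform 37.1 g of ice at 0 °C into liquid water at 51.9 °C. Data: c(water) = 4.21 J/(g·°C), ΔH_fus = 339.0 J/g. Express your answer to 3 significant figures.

q = 20.7 kJ

q1 (melt at 0 °C): 37.1 × 339.0 = 12577 J
q2 (heat water 0.0→51.9 °C): 37.1 × 4.21 × 51.9 = 8106 J
Total: 12577 + 8106 = 20683 J = 20.7 kJ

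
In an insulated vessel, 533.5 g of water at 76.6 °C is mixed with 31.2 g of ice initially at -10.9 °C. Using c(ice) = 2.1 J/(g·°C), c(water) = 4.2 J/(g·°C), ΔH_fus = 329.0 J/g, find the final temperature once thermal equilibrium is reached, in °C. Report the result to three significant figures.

Heat to bring ice to 0 °C and melt it: q₁ = 31.2×2.1×10.9 + 31.2×329.0 = 10979 J
Heat the water can supply cooling to 0 °C: 533.5×4.2×76.6 = 171638 J > q₁, so all ice melts.
Energy balance: 533.5×4.2×(76.6 − T) = 10979 + 31.2×4.2×(T − 0)
2240.7(76.6 − T) = 10979 + 131.04 T
171638 − 10979 = 2371.74 T
T = 160659 / 2371.74 = 67.74 °C

T_f = 67.7 °C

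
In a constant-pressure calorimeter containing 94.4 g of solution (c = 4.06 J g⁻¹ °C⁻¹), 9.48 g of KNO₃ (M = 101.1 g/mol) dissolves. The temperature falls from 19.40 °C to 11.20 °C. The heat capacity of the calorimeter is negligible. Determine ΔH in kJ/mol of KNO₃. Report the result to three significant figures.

ΔH = 33.5 kJ/mol

|ΔT| = |11.20 − 19.40| = 8.20 °C
|q_surr| = (94.4 × 4.06) × 8.20 = 383.264 × 8.20 = 3143 J
n(KNO₃) = 9.48 / 101.1 = 0.09377 mol
Temperature fell, so q_rxn = +|q_surr| = 3.143 kJ
ΔH = q_rxn / n = 33.52 kJ/mol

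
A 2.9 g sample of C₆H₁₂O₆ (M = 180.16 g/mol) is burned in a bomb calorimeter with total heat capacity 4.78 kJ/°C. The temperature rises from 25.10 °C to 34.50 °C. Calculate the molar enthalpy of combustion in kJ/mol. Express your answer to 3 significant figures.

ΔT = 34.50 − 25.10 = 9.40 °C
q_cal = C_cal × ΔT = 4.78 × 9.40 = 44.932 kJ
n = 2.9 / 180.16 = 0.01610 mol
q_rxn = −q_cal = -44.932 kJ
ΔH = -44.932 / 0.01610 = -2791 kJ/mol

ΔH = -2790 kJ/mol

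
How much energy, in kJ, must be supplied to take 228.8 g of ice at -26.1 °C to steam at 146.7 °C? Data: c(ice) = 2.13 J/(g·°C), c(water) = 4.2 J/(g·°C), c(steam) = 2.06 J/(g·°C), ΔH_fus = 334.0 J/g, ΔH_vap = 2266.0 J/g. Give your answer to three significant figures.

q1 (heat ice -26.1→0.0 °C): 228.8 × 2.13 × 26.1 = 12720 J
q2 (melt at 0 °C): 228.8 × 334.0 = 76419 J
q3 (heat water 0.0→100.0 °C): 228.8 × 4.2 × 100.0 = 96096 J
q4 (vaporize at 100 °C): 228.8 × 2266.0 = 518461 J
q5 (heat steam 100.0→146.7 °C): 228.8 × 2.06 × 46.7 = 22011 J
Total: 12720 + 76419 + 96096 + 518461 + 22011 = 725707 J = 726 kJ

q = 726 kJ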